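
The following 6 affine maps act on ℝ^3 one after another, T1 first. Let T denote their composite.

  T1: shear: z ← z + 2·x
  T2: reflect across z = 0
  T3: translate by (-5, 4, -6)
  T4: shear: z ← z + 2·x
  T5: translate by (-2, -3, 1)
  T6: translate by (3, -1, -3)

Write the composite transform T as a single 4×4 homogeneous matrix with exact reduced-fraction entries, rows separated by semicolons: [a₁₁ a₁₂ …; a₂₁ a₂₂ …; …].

T1 = [1 0 0 0; 0 1 0 0; 2 0 1 0; 0 0 0 1]
T2·T1 = [1 0 0 0; 0 1 0 0; -2 0 -1 0; 0 0 0 1]
T3·…·T1 = [1 0 0 -5; 0 1 0 4; -2 0 -1 -6; 0 0 0 1]
T4·…·T1 = [1 0 0 -5; 0 1 0 4; 0 0 -1 -16; 0 0 0 1]
T5·…·T1 = [1 0 0 -7; 0 1 0 1; 0 0 -1 -15; 0 0 0 1]
T6·…·T1 = [1 0 0 -4; 0 1 0 0; 0 0 -1 -18; 0 0 0 1]

T = [1 0 0 -4; 0 1 0 0; 0 0 -1 -18; 0 0 0 1]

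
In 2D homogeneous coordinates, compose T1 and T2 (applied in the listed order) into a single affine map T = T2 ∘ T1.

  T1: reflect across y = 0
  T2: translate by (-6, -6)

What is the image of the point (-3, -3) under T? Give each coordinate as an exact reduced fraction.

T1 reflect across y = 0: (-3, -3) → (-3, 3)
T2 translate by (-6, -6): (-3, 3) → (-9, -3)

T(p) = (-9, -3)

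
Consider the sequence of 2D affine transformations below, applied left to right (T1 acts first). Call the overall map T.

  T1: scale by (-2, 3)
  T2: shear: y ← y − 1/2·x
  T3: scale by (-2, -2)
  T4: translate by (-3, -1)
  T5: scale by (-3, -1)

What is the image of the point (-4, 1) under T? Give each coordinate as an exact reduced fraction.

T(p) = (57, -1)

T1 scale by (-2, 3): (-4, 1) → (8, 3)
T2 shear: y ← y − 1/2·x: (8, 3) → (8, -1)
T3 scale by (-2, -2): (8, -1) → (-16, 2)
T4 translate by (-3, -1): (-16, 2) → (-19, 1)
T5 scale by (-3, -1): (-19, 1) → (57, -1)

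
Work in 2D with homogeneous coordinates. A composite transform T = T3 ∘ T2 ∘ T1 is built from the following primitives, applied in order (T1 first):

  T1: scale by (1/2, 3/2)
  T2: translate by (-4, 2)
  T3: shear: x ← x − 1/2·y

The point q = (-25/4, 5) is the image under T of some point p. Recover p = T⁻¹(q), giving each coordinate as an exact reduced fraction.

p = (1/2, 2)

T1 = [1/2 0 0; 0 3/2 0; 0 0 1]
T2·T1 = [1/2 0 -4; 0 3/2 2; 0 0 1]
T3·…·T1 = [1/2 -3/4 -5; 0 3/2 2; 0 0 1]
det M = 3/4; M⁻¹ = [2 1 8; 0 2/3 -4/3; 0 0 1]
M⁻¹ · (-25/4, 5)ᵀ = (1/2, 2)ᵀ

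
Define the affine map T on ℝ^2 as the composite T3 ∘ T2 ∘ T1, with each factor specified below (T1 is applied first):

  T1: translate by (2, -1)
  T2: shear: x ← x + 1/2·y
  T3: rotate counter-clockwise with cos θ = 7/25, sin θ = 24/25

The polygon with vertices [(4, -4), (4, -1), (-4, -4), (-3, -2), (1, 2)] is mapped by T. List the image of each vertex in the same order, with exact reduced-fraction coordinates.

T1 translate by (2, -1): (4, -4) → (6, -5); (4, -1) → (6, -2); (-4, -4) → (-2, -5); (-3, -2) → (-1, -3); (1, 2) → (3, 1)
T2 shear: x ← x + 1/2·y: (6, -5) → (7/2, -5); (6, -2) → (5, -2); (-2, -5) → (-9/2, -5); (-1, -3) → (-5/2, -3); (3, 1) → (7/2, 1)
T3 rotate counter-clockwise with cos θ = 7/25, sin θ = 24/25: (7/2, -5) → (289/50, 49/25); (5, -2) → (83/25, 106/25); (-9/2, -5) → (177/50, -143/25); (-5/2, -3) → (109/50, -81/25); (7/2, 1) → (1/50, 91/25)

image vertices: (289/50, 49/25), (83/25, 106/25), (177/50, -143/25), (109/50, -81/25), (1/50, 91/25)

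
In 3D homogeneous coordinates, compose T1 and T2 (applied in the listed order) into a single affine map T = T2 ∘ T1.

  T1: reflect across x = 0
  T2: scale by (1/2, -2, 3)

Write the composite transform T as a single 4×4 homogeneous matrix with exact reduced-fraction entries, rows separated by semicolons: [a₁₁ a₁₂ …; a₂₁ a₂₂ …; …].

T = [-1/2 0 0 0; 0 -2 0 0; 0 0 3 0; 0 0 0 1]

T1 = [-1 0 0 0; 0 1 0 0; 0 0 1 0; 0 0 0 1]
T2·T1 = [-1/2 0 0 0; 0 -2 0 0; 0 0 3 0; 0 0 0 1]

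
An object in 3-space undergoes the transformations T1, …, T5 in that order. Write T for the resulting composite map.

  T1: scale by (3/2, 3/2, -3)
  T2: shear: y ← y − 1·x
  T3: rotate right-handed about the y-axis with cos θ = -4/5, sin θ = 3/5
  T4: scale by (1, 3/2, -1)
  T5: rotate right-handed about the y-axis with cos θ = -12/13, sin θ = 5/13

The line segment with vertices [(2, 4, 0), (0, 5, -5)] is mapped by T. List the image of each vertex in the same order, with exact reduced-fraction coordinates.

image vertices: (189/65, 9/2, -48/65), (-48/13, 45/4, -189/13)

T1 scale by (3/2, 3/2, -3): (2, 4, 0) → (3, 6, 0); (0, 5, -5) → (0, 15/2, 15)
T2 shear: y ← y − 1·x: (3, 6, 0) → (3, 3, 0); (0, 15/2, 15) → (0, 15/2, 15)
T3 rotate right-handed about the y-axis with cos θ = -4/5, sin θ = 3/5: (3, 3, 0) → (-12/5, 3, -9/5); (0, 15/2, 15) → (9, 15/2, -12)
T4 scale by (1, 3/2, -1): (-12/5, 3, -9/5) → (-12/5, 9/2, 9/5); (9, 15/2, -12) → (9, 45/4, 12)
T5 rotate right-handed about the y-axis with cos θ = -12/13, sin θ = 5/13: (-12/5, 9/2, 9/5) → (189/65, 9/2, -48/65); (9, 45/4, 12) → (-48/13, 45/4, -189/13)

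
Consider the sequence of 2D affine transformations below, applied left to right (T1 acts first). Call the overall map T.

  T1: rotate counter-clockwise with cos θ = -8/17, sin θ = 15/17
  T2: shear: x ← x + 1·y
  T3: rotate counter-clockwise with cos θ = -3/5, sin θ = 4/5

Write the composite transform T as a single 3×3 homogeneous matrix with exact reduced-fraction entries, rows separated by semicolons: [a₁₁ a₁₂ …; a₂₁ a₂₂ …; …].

T1 = [-8/17 -15/17 0; 15/17 -8/17 0; 0 0 1]
T2·T1 = [7/17 -23/17 0; 15/17 -8/17 0; 0 0 1]
T3·…·T1 = [-81/85 101/85 0; -1/5 -4/5 0; 0 0 1]

T = [-81/85 101/85 0; -1/5 -4/5 0; 0 0 1]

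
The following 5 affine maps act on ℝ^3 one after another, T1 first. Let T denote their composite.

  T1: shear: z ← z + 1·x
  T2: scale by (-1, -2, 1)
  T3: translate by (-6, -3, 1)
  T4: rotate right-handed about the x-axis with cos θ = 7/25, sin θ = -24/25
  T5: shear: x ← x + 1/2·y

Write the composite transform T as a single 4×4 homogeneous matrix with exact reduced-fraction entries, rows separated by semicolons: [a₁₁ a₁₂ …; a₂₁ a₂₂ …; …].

T1 = [1 0 0 0; 0 1 0 0; 1 0 1 0; 0 0 0 1]
T2·T1 = [-1 0 0 0; 0 -2 0 0; 1 0 1 0; 0 0 0 1]
T3·…·T1 = [-1 0 0 -6; 0 -2 0 -3; 1 0 1 1; 0 0 0 1]
T4·…·T1 = [-1 0 0 -6; 24/25 -14/25 24/25 3/25; 7/25 48/25 7/25 79/25; 0 0 0 1]
T5·…·T1 = [-13/25 -7/25 12/25 -297/50; 24/25 -14/25 24/25 3/25; 7/25 48/25 7/25 79/25; 0 0 0 1]

T = [-13/25 -7/25 12/25 -297/50; 24/25 -14/25 24/25 3/25; 7/25 48/25 7/25 79/25; 0 0 0 1]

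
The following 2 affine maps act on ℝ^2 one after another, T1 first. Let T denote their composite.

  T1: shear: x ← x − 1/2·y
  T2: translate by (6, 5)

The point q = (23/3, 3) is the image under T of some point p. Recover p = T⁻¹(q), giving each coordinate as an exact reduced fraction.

p = (2/3, -2)

T1 = [1 -1/2 0; 0 1 0; 0 0 1]
T2·T1 = [1 -1/2 6; 0 1 5; 0 0 1]
det M = 1; M⁻¹ = [1 1/2 -17/2; 0 1 -5; 0 0 1]
M⁻¹ · (23/3, 3)ᵀ = (2/3, -2)ᵀ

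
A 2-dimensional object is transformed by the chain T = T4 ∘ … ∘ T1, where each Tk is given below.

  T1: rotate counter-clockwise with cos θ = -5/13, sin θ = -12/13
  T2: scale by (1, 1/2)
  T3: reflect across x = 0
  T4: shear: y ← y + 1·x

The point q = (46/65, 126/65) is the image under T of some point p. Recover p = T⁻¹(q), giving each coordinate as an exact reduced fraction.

p = (-2, -8/5)

T1 = [-5/13 12/13 0; -12/13 -5/13 0; 0 0 1]
T2·T1 = [-5/13 12/13 0; -6/13 -5/26 0; 0 0 1]
T3·…·T1 = [5/13 -12/13 0; -6/13 -5/26 0; 0 0 1]
T4·…·T1 = [5/13 -12/13 0; -1/13 -29/26 0; 0 0 1]
det M = -1/2; M⁻¹ = [29/13 -24/13 0; -2/13 -10/13 0; 0 0 1]
M⁻¹ · (46/65, 126/65)ᵀ = (-2, -8/5)ᵀ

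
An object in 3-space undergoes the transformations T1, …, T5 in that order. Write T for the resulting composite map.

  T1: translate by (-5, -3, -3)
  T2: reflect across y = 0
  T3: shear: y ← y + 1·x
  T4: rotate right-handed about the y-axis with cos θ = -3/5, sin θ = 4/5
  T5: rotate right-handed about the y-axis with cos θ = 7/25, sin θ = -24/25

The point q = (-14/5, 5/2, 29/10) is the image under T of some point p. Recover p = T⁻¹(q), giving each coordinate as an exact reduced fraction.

T1 = [1 0 0 -5; 0 1 0 -3; 0 0 1 -3; 0 0 0 1]
T2·T1 = [1 0 0 -5; 0 -1 0 3; 0 0 1 -3; 0 0 0 1]
T3·…·T1 = [1 0 0 -5; 1 -1 0 -2; 0 0 1 -3; 0 0 0 1]
T4·…·T1 = [-3/5 0 4/5 3/5; 1 -1 0 -2; -4/5 0 -3/5 29/5; 0 0 0 1]
T5·…·T1 = [3/5 0 4/5 -27/5; 1 -1 0 -2; -4/5 0 3/5 11/5; 0 0 0 1]
det M = -1; M⁻¹ = [3/5 0 -4/5 5; 3/5 -1 -4/5 3; 4/5 0 3/5 3; 0 0 0 1]
M⁻¹ · (-14/5, 5/2, 29/10)ᵀ = (1, -7/2, 5/2)ᵀ

p = (1, -7/2, 5/2)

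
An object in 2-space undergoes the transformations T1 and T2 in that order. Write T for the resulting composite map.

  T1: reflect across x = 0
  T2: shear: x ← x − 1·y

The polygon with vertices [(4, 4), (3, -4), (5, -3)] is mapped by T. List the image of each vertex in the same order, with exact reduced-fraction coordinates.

T1 reflect across x = 0: (4, 4) → (-4, 4); (3, -4) → (-3, -4); (5, -3) → (-5, -3)
T2 shear: x ← x − 1·y: (-4, 4) → (-8, 4); (-3, -4) → (1, -4); (-5, -3) → (-2, -3)

image vertices: (-8, 4), (1, -4), (-2, -3)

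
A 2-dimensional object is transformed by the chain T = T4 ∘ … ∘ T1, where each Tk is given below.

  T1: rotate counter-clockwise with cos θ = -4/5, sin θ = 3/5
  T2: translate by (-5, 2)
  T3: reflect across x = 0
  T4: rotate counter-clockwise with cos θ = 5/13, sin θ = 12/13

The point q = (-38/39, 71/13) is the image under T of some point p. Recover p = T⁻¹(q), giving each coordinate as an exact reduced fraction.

p = (1/3, -1)

T1 = [-4/5 -3/5 0; 3/5 -4/5 0; 0 0 1]
T2·T1 = [-4/5 -3/5 -5; 3/5 -4/5 2; 0 0 1]
T3·…·T1 = [4/5 3/5 5; 3/5 -4/5 2; 0 0 1]
T4·…·T1 = [-16/65 63/65 1/13; 63/65 16/65 70/13; 0 0 1]
det M = -1; M⁻¹ = [-16/65 63/65 -26/5; 63/65 16/65 -7/5; 0 0 1]
M⁻¹ · (-38/39, 71/13)ᵀ = (1/3, -1)ᵀ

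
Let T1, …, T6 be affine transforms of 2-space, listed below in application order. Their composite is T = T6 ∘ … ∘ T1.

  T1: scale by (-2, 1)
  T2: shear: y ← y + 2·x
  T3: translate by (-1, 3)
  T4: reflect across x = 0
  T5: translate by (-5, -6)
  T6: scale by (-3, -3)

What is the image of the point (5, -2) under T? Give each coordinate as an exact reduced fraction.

T(p) = (-18, 75)

T1 scale by (-2, 1): (5, -2) → (-10, -2)
T2 shear: y ← y + 2·x: (-10, -2) → (-10, -22)
T3 translate by (-1, 3): (-10, -22) → (-11, -19)
T4 reflect across x = 0: (-11, -19) → (11, -19)
T5 translate by (-5, -6): (11, -19) → (6, -25)
T6 scale by (-3, -3): (6, -25) → (-18, 75)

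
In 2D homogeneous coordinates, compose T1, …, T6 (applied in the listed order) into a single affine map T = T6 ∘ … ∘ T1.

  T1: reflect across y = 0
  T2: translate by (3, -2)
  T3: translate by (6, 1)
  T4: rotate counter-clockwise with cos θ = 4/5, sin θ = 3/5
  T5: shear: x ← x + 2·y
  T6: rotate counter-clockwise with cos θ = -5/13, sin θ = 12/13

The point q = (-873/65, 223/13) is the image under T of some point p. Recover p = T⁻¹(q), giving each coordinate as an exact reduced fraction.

T1 = [1 0 0; 0 -1 0; 0 0 1]
T2·T1 = [1 0 3; 0 -1 -2; 0 0 1]
T3·…·T1 = [1 0 9; 0 -1 -1; 0 0 1]
T4·…·T1 = [4/5 3/5 39/5; 3/5 -4/5 23/5; 0 0 1]
T5·…·T1 = [2 -1 17; 3/5 -4/5 23/5; 0 0 1]
T6·…·T1 = [-86/65 73/65 -701/65; 21/13 -8/13 181/13; 0 0 1]
det M = -1; M⁻¹ = [8/13 73/65 -9; 21/13 86/65 -1; 0 0 1]
M⁻¹ · (-873/65, 223/13)ᵀ = (2, 0)ᵀ

p = (2, 0)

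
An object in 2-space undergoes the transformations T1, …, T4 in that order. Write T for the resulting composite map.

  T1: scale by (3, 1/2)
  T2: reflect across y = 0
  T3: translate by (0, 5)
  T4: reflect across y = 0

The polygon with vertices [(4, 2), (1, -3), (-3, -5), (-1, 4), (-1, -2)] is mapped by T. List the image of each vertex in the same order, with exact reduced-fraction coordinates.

T1 scale by (3, 1/2): (4, 2) → (12, 1); (1, -3) → (3, -3/2); (-3, -5) → (-9, -5/2); (-1, 4) → (-3, 2); (-1, -2) → (-3, -1)
T2 reflect across y = 0: (12, 1) → (12, -1); (3, -3/2) → (3, 3/2); (-9, -5/2) → (-9, 5/2); (-3, 2) → (-3, -2); (-3, -1) → (-3, 1)
T3 translate by (0, 5): (12, -1) → (12, 4); (3, 3/2) → (3, 13/2); (-9, 5/2) → (-9, 15/2); (-3, -2) → (-3, 3); (-3, 1) → (-3, 6)
T4 reflect across y = 0: (12, 4) → (12, -4); (3, 13/2) → (3, -13/2); (-9, 15/2) → (-9, -15/2); (-3, 3) → (-3, -3); (-3, 6) → (-3, -6)

image vertices: (12, -4), (3, -13/2), (-9, -15/2), (-3, -3), (-3, -6)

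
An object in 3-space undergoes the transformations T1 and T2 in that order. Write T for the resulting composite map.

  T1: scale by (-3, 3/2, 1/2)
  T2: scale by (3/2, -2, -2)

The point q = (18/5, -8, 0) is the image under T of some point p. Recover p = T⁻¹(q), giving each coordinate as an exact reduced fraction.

T1 = [-3 0 0 0; 0 3/2 0 0; 0 0 1/2 0; 0 0 0 1]
T2·T1 = [-9/2 0 0 0; 0 -3 0 0; 0 0 -1 0; 0 0 0 1]
det M = -27/2; M⁻¹ = [-2/9 0 0 0; 0 -1/3 0 0; 0 0 -1 0; 0 0 0 1]
M⁻¹ · (18/5, -8, 0)ᵀ = (-4/5, 8/3, 0)ᵀ

p = (-4/5, 8/3, 0)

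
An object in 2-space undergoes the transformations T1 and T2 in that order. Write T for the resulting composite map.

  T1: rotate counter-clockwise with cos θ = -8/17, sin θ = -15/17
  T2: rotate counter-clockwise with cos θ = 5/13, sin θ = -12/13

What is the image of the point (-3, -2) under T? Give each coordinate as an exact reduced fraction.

T1 rotate counter-clockwise with cos θ = -8/17, sin θ = -15/17: (-3, -2) → (-6/17, 61/17)
T2 rotate counter-clockwise with cos θ = 5/13, sin θ = -12/13: (-6/17, 61/17) → (54/17, 29/17)

T(p) = (54/17, 29/17)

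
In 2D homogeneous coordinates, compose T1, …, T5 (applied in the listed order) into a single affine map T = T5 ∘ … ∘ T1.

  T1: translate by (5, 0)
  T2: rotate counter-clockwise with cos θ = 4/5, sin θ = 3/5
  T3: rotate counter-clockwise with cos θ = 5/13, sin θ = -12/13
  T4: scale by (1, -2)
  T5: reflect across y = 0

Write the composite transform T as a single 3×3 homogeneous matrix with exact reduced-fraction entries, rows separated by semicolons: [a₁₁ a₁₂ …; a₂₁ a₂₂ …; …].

T1 = [1 0 5; 0 1 0; 0 0 1]
T2·T1 = [4/5 -3/5 4; 3/5 4/5 3; 0 0 1]
T3·…·T1 = [56/65 33/65 56/13; -33/65 56/65 -33/13; 0 0 1]
T4·…·T1 = [56/65 33/65 56/13; 66/65 -112/65 66/13; 0 0 1]
T5·…·T1 = [56/65 33/65 56/13; -66/65 112/65 -66/13; 0 0 1]

T = [56/65 33/65 56/13; -66/65 112/65 -66/13; 0 0 1]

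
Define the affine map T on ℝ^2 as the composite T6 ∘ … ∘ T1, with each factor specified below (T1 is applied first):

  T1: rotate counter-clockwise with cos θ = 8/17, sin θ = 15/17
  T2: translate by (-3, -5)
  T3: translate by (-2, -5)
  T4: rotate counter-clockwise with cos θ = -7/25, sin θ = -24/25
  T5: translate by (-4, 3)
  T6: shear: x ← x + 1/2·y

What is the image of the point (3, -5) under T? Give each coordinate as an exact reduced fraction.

T(p) = (-4711/425, 2094/425)

T1 rotate counter-clockwise with cos θ = 8/17, sin θ = 15/17: (3, -5) → (99/17, 5/17)
T2 translate by (-3, -5): (99/17, 5/17) → (48/17, -80/17)
T3 translate by (-2, -5): (48/17, -80/17) → (14/17, -165/17)
T4 rotate counter-clockwise with cos θ = -7/25, sin θ = -24/25: (14/17, -165/17) → (-4058/425, 819/425)
T5 translate by (-4, 3): (-4058/425, 819/425) → (-5758/425, 2094/425)
T6 shear: x ← x + 1/2·y: (-5758/425, 2094/425) → (-4711/425, 2094/425)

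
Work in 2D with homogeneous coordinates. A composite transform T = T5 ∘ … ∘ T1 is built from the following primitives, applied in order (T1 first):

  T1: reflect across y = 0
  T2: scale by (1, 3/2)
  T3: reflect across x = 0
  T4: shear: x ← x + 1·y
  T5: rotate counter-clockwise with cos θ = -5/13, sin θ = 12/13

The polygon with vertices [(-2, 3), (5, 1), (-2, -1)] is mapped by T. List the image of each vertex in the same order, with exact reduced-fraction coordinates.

T1 reflect across y = 0: (-2, 3) → (-2, -3); (5, 1) → (5, -1); (-2, -1) → (-2, 1)
T2 scale by (1, 3/2): (-2, -3) → (-2, -9/2); (5, -1) → (5, -3/2); (-2, 1) → (-2, 3/2)
T3 reflect across x = 0: (-2, -9/2) → (2, -9/2); (5, -3/2) → (-5, -3/2); (-2, 3/2) → (2, 3/2)
T4 shear: x ← x + 1·y: (2, -9/2) → (-5/2, -9/2); (-5, -3/2) → (-13/2, -3/2); (2, 3/2) → (7/2, 3/2)
T5 rotate counter-clockwise with cos θ = -5/13, sin θ = 12/13: (-5/2, -9/2) → (133/26, -15/26); (-13/2, -3/2) → (101/26, -141/26); (7/2, 3/2) → (-71/26, 69/26)

image vertices: (133/26, -15/26), (101/26, -141/26), (-71/26, 69/26)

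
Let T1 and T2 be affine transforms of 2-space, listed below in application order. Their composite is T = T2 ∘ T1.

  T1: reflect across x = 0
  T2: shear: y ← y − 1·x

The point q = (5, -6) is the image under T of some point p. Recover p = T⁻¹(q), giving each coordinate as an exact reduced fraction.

T1 = [-1 0 0; 0 1 0; 0 0 1]
T2·T1 = [-1 0 0; 1 1 0; 0 0 1]
det M = -1; M⁻¹ = [-1 0 0; 1 1 0; 0 0 1]
M⁻¹ · (5, -6)ᵀ = (-5, -1)ᵀ

p = (-5, -1)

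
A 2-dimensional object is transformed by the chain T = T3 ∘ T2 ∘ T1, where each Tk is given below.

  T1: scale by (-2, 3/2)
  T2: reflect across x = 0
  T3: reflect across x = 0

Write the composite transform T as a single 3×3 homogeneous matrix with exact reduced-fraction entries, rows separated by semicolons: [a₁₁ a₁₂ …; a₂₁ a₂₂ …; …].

T = [-2 0 0; 0 3/2 0; 0 0 1]

T1 = [-2 0 0; 0 3/2 0; 0 0 1]
T2·T1 = [2 0 0; 0 3/2 0; 0 0 1]
T3·…·T1 = [-2 0 0; 0 3/2 0; 0 0 1]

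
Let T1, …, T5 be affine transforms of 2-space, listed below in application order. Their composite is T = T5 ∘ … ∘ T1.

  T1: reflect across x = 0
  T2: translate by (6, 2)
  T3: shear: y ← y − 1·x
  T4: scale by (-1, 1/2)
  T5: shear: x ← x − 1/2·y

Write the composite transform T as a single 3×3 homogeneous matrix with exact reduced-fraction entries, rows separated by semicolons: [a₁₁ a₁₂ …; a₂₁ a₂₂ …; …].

T = [3/4 -1/4 -5; 1/2 1/2 -2; 0 0 1]

T1 = [-1 0 0; 0 1 0; 0 0 1]
T2·T1 = [-1 0 6; 0 1 2; 0 0 1]
T3·…·T1 = [-1 0 6; 1 1 -4; 0 0 1]
T4·…·T1 = [1 0 -6; 1/2 1/2 -2; 0 0 1]
T5·…·T1 = [3/4 -1/4 -5; 1/2 1/2 -2; 0 0 1]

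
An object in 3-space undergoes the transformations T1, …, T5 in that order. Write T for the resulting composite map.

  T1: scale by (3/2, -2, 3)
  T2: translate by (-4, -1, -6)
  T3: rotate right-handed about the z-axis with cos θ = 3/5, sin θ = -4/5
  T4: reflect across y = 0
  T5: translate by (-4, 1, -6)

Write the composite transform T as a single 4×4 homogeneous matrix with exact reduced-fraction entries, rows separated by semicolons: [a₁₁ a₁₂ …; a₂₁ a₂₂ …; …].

T1 = [3/2 0 0 0; 0 -2 0 0; 0 0 3 0; 0 0 0 1]
T2·T1 = [3/2 0 0 -4; 0 -2 0 -1; 0 0 3 -6; 0 0 0 1]
T3·…·T1 = [9/10 -8/5 0 -16/5; -6/5 -6/5 0 13/5; 0 0 3 -6; 0 0 0 1]
T4·…·T1 = [9/10 -8/5 0 -16/5; 6/5 6/5 0 -13/5; 0 0 3 -6; 0 0 0 1]
T5·…·T1 = [9/10 -8/5 0 -36/5; 6/5 6/5 0 -8/5; 0 0 3 -12; 0 0 0 1]

T = [9/10 -8/5 0 -36/5; 6/5 6/5 0 -8/5; 0 0 3 -12; 0 0 0 1]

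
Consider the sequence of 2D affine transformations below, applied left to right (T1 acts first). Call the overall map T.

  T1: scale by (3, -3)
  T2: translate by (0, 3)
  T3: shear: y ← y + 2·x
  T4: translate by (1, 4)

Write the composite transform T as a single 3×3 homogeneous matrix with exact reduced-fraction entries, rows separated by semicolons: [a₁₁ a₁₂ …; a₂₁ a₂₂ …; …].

T1 = [3 0 0; 0 -3 0; 0 0 1]
T2·T1 = [3 0 0; 0 -3 3; 0 0 1]
T3·…·T1 = [3 0 0; 6 -3 3; 0 0 1]
T4·…·T1 = [3 0 1; 6 -3 7; 0 0 1]

T = [3 0 1; 6 -3 7; 0 0 1]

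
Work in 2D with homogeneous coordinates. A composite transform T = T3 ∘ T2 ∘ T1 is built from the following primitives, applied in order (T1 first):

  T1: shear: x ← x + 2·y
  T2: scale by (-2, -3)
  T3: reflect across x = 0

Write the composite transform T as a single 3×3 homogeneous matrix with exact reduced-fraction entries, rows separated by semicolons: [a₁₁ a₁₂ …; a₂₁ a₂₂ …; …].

T = [2 4 0; 0 -3 0; 0 0 1]

T1 = [1 2 0; 0 1 0; 0 0 1]
T2·T1 = [-2 -4 0; 0 -3 0; 0 0 1]
T3·…·T1 = [2 4 0; 0 -3 0; 0 0 1]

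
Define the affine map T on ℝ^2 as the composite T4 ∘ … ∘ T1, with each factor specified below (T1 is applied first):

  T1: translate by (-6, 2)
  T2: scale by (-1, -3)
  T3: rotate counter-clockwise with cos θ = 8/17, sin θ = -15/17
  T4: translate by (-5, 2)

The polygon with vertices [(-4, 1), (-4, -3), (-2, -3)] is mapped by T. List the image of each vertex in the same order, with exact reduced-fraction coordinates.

T1 translate by (-6, 2): (-4, 1) → (-10, 3); (-4, -3) → (-10, -1); (-2, -3) → (-8, -1)
T2 scale by (-1, -3): (-10, 3) → (10, -9); (-10, -1) → (10, 3); (-8, -1) → (8, 3)
T3 rotate counter-clockwise with cos θ = 8/17, sin θ = -15/17: (10, -9) → (-55/17, -222/17); (10, 3) → (125/17, -126/17); (8, 3) → (109/17, -96/17)
T4 translate by (-5, 2): (-55/17, -222/17) → (-140/17, -188/17); (125/17, -126/17) → (40/17, -92/17); (109/17, -96/17) → (24/17, -62/17)

image vertices: (-140/17, -188/17), (40/17, -92/17), (24/17, -62/17)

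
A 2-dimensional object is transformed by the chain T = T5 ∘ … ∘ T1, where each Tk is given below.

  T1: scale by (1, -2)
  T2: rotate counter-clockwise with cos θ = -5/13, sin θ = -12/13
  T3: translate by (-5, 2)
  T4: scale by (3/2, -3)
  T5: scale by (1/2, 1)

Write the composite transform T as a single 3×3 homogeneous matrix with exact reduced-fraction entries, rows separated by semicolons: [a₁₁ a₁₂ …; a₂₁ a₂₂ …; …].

T1 = [1 0 0; 0 -2 0; 0 0 1]
T2·T1 = [-5/13 -24/13 0; -12/13 10/13 0; 0 0 1]
T3·…·T1 = [-5/13 -24/13 -5; -12/13 10/13 2; 0 0 1]
T4·…·T1 = [-15/26 -36/13 -15/2; 36/13 -30/13 -6; 0 0 1]
T5·…·T1 = [-15/52 -18/13 -15/4; 36/13 -30/13 -6; 0 0 1]

T = [-15/52 -18/13 -15/4; 36/13 -30/13 -6; 0 0 1]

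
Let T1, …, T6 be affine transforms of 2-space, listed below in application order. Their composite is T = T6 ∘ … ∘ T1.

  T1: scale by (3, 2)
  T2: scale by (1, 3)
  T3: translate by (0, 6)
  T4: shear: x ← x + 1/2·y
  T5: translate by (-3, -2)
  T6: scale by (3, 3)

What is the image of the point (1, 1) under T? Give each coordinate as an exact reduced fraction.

T(p) = (18, 30)

T1 scale by (3, 2): (1, 1) → (3, 2)
T2 scale by (1, 3): (3, 2) → (3, 6)
T3 translate by (0, 6): (3, 6) → (3, 12)
T4 shear: x ← x + 1/2·y: (3, 12) → (9, 12)
T5 translate by (-3, -2): (9, 12) → (6, 10)
T6 scale by (3, 3): (6, 10) → (18, 30)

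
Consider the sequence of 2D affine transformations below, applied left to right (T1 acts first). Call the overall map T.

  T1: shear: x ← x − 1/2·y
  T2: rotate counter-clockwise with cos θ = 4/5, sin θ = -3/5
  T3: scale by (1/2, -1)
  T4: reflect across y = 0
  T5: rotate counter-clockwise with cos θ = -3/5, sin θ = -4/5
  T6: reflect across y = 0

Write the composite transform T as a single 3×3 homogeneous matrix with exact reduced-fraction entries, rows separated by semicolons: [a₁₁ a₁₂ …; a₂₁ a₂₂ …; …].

T1 = [1 -1/2 0; 0 1 0; 0 0 1]
T2·T1 = [4/5 1/5 0; -3/5 11/10 0; 0 0 1]
T3·…·T1 = [2/5 1/10 0; 3/5 -11/10 0; 0 0 1]
T4·…·T1 = [2/5 1/10 0; -3/5 11/10 0; 0 0 1]
T5·…·T1 = [-18/25 41/50 0; 1/25 -37/50 0; 0 0 1]
T6·…·T1 = [-18/25 41/50 0; -1/25 37/50 0; 0 0 1]

T = [-18/25 41/50 0; -1/25 37/50 0; 0 0 1]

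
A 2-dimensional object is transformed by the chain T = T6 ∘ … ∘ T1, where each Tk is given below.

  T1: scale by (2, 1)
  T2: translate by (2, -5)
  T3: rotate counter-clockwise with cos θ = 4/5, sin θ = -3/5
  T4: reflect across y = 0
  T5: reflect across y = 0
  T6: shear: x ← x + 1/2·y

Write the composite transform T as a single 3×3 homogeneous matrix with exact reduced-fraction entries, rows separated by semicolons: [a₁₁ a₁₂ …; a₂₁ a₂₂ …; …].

T1 = [2 0 0; 0 1 0; 0 0 1]
T2·T1 = [2 0 2; 0 1 -5; 0 0 1]
T3·…·T1 = [8/5 3/5 -7/5; -6/5 4/5 -26/5; 0 0 1]
T4·…·T1 = [8/5 3/5 -7/5; 6/5 -4/5 26/5; 0 0 1]
T5·…·T1 = [8/5 3/5 -7/5; -6/5 4/5 -26/5; 0 0 1]
T6·…·T1 = [1 1 -4; -6/5 4/5 -26/5; 0 0 1]

T = [1 1 -4; -6/5 4/5 -26/5; 0 0 1]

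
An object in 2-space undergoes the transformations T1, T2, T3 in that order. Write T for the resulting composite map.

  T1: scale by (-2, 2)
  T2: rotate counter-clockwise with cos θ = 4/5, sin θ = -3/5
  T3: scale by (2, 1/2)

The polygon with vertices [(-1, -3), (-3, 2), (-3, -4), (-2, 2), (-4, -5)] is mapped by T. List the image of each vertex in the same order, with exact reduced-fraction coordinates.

image vertices: (-4, -3), (72/5, -1/5), (0, -5), (56/5, 2/5), (4/5, -32/5)

T1 scale by (-2, 2): (-1, -3) → (2, -6); (-3, 2) → (6, 4); (-3, -4) → (6, -8); (-2, 2) → (4, 4); (-4, -5) → (8, -10)
T2 rotate counter-clockwise with cos θ = 4/5, sin θ = -3/5: (2, -6) → (-2, -6); (6, 4) → (36/5, -2/5); (6, -8) → (0, -10); (4, 4) → (28/5, 4/5); (8, -10) → (2/5, -64/5)
T3 scale by (2, 1/2): (-2, -6) → (-4, -3); (36/5, -2/5) → (72/5, -1/5); (0, -10) → (0, -5); (28/5, 4/5) → (56/5, 2/5); (2/5, -64/5) → (4/5, -32/5)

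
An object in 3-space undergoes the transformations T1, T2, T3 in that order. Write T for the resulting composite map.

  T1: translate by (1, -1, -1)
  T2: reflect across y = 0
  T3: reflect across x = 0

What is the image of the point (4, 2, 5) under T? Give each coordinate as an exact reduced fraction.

T(p) = (-5, -1, 4)

T1 translate by (1, -1, -1): (4, 2, 5) → (5, 1, 4)
T2 reflect across y = 0: (5, 1, 4) → (5, -1, 4)
T3 reflect across x = 0: (5, -1, 4) → (-5, -1, 4)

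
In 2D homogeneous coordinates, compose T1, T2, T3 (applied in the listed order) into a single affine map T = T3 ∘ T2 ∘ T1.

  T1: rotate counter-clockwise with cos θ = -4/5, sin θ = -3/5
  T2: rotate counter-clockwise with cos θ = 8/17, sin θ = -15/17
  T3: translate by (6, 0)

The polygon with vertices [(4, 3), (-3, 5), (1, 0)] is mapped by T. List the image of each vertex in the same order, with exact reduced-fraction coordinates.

T1 rotate counter-clockwise with cos θ = -4/5, sin θ = -3/5: (4, 3) → (-7/5, -24/5); (-3, 5) → (27/5, -11/5); (1, 0) → (-4/5, -3/5)
T2 rotate counter-clockwise with cos θ = 8/17, sin θ = -15/17: (-7/5, -24/5) → (-416/85, -87/85); (27/5, -11/5) → (3/5, -29/5); (-4/5, -3/5) → (-77/85, 36/85)
T3 translate by (6, 0): (-416/85, -87/85) → (94/85, -87/85); (3/5, -29/5) → (33/5, -29/5); (-77/85, 36/85) → (433/85, 36/85)

image vertices: (94/85, -87/85), (33/5, -29/5), (433/85, 36/85)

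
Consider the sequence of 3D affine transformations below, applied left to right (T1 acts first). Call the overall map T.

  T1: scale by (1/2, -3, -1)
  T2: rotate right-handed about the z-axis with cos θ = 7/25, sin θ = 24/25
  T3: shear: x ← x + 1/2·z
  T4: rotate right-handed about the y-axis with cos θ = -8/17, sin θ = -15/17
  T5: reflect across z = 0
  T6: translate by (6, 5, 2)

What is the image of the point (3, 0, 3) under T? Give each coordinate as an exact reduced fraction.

T(p) = (3891/425, 161/25, 131/85)

T1 scale by (1/2, -3, -1): (3, 0, 3) → (3/2, 0, -3)
T2 rotate right-handed about the z-axis with cos θ = 7/25, sin θ = 24/25: (3/2, 0, -3) → (21/50, 36/25, -3)
T3 shear: x ← x + 1/2·z: (21/50, 36/25, -3) → (-27/25, 36/25, -3)
T4 rotate right-handed about the y-axis with cos θ = -8/17, sin θ = -15/17: (-27/25, 36/25, -3) → (1341/425, 36/25, 39/85)
T5 reflect across z = 0: (1341/425, 36/25, 39/85) → (1341/425, 36/25, -39/85)
T6 translate by (6, 5, 2): (1341/425, 36/25, -39/85) → (3891/425, 161/25, 131/85)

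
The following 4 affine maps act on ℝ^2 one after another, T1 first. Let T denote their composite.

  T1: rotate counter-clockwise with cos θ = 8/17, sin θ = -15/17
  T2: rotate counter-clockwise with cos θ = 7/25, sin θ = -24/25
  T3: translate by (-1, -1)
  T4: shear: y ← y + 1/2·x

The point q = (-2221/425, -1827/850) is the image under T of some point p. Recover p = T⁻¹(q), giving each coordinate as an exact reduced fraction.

T1 = [8/17 15/17 0; -15/17 8/17 0; 0 0 1]
T2·T1 = [-304/425 297/425 0; -297/425 -304/425 0; 0 0 1]
T3·…·T1 = [-304/425 297/425 -1; -297/425 -304/425 -1; 0 0 1]
T4·…·T1 = [-304/425 297/425 -1; -449/425 -311/850 -3/2; 0 0 1]
det M = 1; M⁻¹ = [-311/850 -297/425 -601/425; 449/425 -304/425 -7/425; 0 0 1]
M⁻¹ · (-2221/425, -1827/850)ᵀ = (2, -4)ᵀ

p = (2, -4)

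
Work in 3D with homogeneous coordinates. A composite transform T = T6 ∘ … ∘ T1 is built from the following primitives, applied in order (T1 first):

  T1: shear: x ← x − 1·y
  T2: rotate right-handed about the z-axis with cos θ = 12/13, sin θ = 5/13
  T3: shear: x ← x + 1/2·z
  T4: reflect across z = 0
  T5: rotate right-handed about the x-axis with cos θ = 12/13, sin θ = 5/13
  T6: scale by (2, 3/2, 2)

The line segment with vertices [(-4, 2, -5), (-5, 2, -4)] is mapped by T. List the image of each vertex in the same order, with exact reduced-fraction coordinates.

image vertices: (-229/13, -1191/338, 1500/169), (-240/13, -588/169, 1138/169)

T1 shear: x ← x − 1·y: (-4, 2, -5) → (-6, 2, -5); (-5, 2, -4) → (-7, 2, -4)
T2 rotate right-handed about the z-axis with cos θ = 12/13, sin θ = 5/13: (-6, 2, -5) → (-82/13, -6/13, -5); (-7, 2, -4) → (-94/13, -11/13, -4)
T3 shear: x ← x + 1/2·z: (-82/13, -6/13, -5) → (-229/26, -6/13, -5); (-94/13, -11/13, -4) → (-120/13, -11/13, -4)
T4 reflect across z = 0: (-229/26, -6/13, -5) → (-229/26, -6/13, 5); (-120/13, -11/13, -4) → (-120/13, -11/13, 4)
T5 rotate right-handed about the x-axis with cos θ = 12/13, sin θ = 5/13: (-229/26, -6/13, 5) → (-229/26, -397/169, 750/169); (-120/13, -11/13, 4) → (-120/13, -392/169, 569/169)
T6 scale by (2, 3/2, 2): (-229/26, -397/169, 750/169) → (-229/13, -1191/338, 1500/169); (-120/13, -392/169, 569/169) → (-240/13, -588/169, 1138/169)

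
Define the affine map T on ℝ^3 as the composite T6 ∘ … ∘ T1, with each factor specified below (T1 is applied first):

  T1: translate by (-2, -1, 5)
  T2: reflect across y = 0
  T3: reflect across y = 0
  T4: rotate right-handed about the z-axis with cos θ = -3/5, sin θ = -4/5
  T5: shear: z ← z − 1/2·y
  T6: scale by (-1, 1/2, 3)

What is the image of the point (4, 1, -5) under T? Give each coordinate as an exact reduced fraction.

T1 translate by (-2, -1, 5): (4, 1, -5) → (2, 0, 0)
T2 reflect across y = 0: (2, 0, 0) → (2, 0, 0)
T3 reflect across y = 0: (2, 0, 0) → (2, 0, 0)
T4 rotate right-handed about the z-axis with cos θ = -3/5, sin θ = -4/5: (2, 0, 0) → (-6/5, -8/5, 0)
T5 shear: z ← z − 1/2·y: (-6/5, -8/5, 0) → (-6/5, -8/5, 4/5)
T6 scale by (-1, 1/2, 3): (-6/5, -8/5, 4/5) → (6/5, -4/5, 12/5)

T(p) = (6/5, -4/5, 12/5)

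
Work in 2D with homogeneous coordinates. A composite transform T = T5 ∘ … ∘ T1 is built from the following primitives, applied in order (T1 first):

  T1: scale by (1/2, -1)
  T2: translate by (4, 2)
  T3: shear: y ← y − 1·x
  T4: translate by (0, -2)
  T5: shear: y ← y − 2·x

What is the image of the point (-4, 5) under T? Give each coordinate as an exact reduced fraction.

T1 scale by (1/2, -1): (-4, 5) → (-2, -5)
T2 translate by (4, 2): (-2, -5) → (2, -3)
T3 shear: y ← y − 1·x: (2, -3) → (2, -5)
T4 translate by (0, -2): (2, -5) → (2, -7)
T5 shear: y ← y − 2·x: (2, -7) → (2, -11)

T(p) = (2, -11)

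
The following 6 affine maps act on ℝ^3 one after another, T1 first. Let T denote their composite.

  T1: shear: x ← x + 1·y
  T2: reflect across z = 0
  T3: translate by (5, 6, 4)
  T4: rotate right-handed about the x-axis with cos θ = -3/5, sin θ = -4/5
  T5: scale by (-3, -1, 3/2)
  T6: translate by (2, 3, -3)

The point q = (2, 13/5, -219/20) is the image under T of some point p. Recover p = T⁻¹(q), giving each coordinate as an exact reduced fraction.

p = (-3, -2, 1/2)

T1 = [1 1 0 0; 0 1 0 0; 0 0 1 0; 0 0 0 1]
T2·T1 = [1 1 0 0; 0 1 0 0; 0 0 -1 0; 0 0 0 1]
T3·…·T1 = [1 1 0 5; 0 1 0 6; 0 0 -1 4; 0 0 0 1]
T4·…·T1 = [1 1 0 5; 0 -3/5 -4/5 -2/5; 0 -4/5 3/5 -36/5; 0 0 0 1]
T5·…·T1 = [-3 -3 0 -15; 0 3/5 4/5 2/5; 0 -6/5 9/10 -54/5; 0 0 0 1]
T6·…·T1 = [-3 -3 0 -13; 0 3/5 4/5 17/5; 0 -6/5 9/10 -69/5; 0 0 0 1]
det M = -9/2; M⁻¹ = [-1/3 -3/5 8/15 76/15; 0 3/5 -8/15 -47/5; 0 4/5 2/5 14/5; 0 0 0 1]
M⁻¹ · (2, 13/5, -219/20)ᵀ = (-3, -2, 1/2)ᵀ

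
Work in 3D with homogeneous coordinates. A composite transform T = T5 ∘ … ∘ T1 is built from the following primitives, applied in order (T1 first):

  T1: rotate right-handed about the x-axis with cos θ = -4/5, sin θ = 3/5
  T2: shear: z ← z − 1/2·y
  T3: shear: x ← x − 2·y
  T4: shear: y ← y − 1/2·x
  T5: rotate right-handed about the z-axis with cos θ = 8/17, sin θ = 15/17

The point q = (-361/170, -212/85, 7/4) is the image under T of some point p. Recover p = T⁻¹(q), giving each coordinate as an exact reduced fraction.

p = (-5, 3/2, -1/2)

T1 = [1 0 0 0; 0 -4/5 -3/5 0; 0 3/5 -4/5 0; 0 0 0 1]
T2·T1 = [1 0 0 0; 0 -4/5 -3/5 0; 0 1 -1/2 0; 0 0 0 1]
T3·…·T1 = [1 8/5 6/5 0; 0 -4/5 -3/5 0; 0 1 -1/2 0; 0 0 0 1]
T4·…·T1 = [1 8/5 6/5 0; -1/2 -8/5 -6/5 0; 0 1 -1/2 0; 0 0 0 1]
T5·…·T1 = [31/34 184/85 138/85 0; 11/17 56/85 42/85 0; 0 1 -1/2 0; 0 0 0 1]
det M = 1; M⁻¹ = [-14/17 46/17 0 0; 11/34 -31/68 3/5 0; 11/17 -31/34 -4/5 0; 0 0 0 1]
M⁻¹ · (-361/170, -212/85, 7/4)ᵀ = (-5, 3/2, -1/2)ᵀ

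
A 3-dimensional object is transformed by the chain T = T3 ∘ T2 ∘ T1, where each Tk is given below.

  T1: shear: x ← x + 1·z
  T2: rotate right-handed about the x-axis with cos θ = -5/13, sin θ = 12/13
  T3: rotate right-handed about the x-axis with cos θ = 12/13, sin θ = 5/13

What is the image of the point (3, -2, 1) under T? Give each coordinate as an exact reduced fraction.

T(p) = (4, 121/169, -358/169)

T1 shear: x ← x + 1·z: (3, -2, 1) → (4, -2, 1)
T2 rotate right-handed about the x-axis with cos θ = -5/13, sin θ = 12/13: (4, -2, 1) → (4, -2/13, -29/13)
T3 rotate right-handed about the x-axis with cos θ = 12/13, sin θ = 5/13: (4, -2/13, -29/13) → (4, 121/169, -358/169)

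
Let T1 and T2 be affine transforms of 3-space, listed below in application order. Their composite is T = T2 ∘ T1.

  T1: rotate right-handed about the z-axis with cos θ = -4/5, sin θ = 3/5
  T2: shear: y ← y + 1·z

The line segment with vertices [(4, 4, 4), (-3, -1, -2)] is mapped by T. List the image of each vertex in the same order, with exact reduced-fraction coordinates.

T1 rotate right-handed about the z-axis with cos θ = -4/5, sin θ = 3/5: (4, 4, 4) → (-28/5, -4/5, 4); (-3, -1, -2) → (3, -1, -2)
T2 shear: y ← y + 1·z: (-28/5, -4/5, 4) → (-28/5, 16/5, 4); (3, -1, -2) → (3, -3, -2)

image vertices: (-28/5, 16/5, 4), (3, -3, -2)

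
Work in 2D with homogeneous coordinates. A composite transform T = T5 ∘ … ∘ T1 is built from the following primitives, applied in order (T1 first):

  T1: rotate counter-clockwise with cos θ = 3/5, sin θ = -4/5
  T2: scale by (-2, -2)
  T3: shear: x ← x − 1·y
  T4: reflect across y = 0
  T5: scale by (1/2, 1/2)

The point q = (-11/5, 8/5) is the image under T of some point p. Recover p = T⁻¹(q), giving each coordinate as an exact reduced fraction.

T1 = [3/5 4/5 0; -4/5 3/5 0; 0 0 1]
T2·T1 = [-6/5 -8/5 0; 8/5 -6/5 0; 0 0 1]
T3·…·T1 = [-14/5 -2/5 0; 8/5 -6/5 0; 0 0 1]
T4·…·T1 = [-14/5 -2/5 0; -8/5 6/5 0; 0 0 1]
T5·…·T1 = [-7/5 -1/5 0; -4/5 3/5 0; 0 0 1]
det M = -1; M⁻¹ = [-3/5 -1/5 0; -4/5 7/5 0; 0 0 1]
M⁻¹ · (-11/5, 8/5)ᵀ = (1, 4)ᵀ

p = (1, 4)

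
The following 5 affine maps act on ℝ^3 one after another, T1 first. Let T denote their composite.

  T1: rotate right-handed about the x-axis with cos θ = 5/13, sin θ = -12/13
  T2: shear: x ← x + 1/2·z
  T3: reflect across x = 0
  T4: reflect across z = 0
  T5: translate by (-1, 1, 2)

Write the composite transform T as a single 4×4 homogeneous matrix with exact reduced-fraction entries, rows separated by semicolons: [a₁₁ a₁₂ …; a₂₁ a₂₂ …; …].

T = [-1 6/13 -5/26 -1; 0 5/13 12/13 1; 0 12/13 -5/13 2; 0 0 0 1]

T1 = [1 0 0 0; 0 5/13 12/13 0; 0 -12/13 5/13 0; 0 0 0 1]
T2·T1 = [1 -6/13 5/26 0; 0 5/13 12/13 0; 0 -12/13 5/13 0; 0 0 0 1]
T3·…·T1 = [-1 6/13 -5/26 0; 0 5/13 12/13 0; 0 -12/13 5/13 0; 0 0 0 1]
T4·…·T1 = [-1 6/13 -5/26 0; 0 5/13 12/13 0; 0 12/13 -5/13 0; 0 0 0 1]
T5·…·T1 = [-1 6/13 -5/26 -1; 0 5/13 12/13 1; 0 12/13 -5/13 2; 0 0 0 1]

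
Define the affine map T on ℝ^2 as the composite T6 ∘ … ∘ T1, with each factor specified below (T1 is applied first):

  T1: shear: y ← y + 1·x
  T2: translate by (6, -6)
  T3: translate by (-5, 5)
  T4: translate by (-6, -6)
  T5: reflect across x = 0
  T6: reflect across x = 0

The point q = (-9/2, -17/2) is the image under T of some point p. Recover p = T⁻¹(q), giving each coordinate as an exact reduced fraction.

T1 = [1 0 0; 1 1 0; 0 0 1]
T2·T1 = [1 0 6; 1 1 -6; 0 0 1]
T3·…·T1 = [1 0 1; 1 1 -1; 0 0 1]
T4·…·T1 = [1 0 -5; 1 1 -7; 0 0 1]
T5·…·T1 = [-1 0 5; 1 1 -7; 0 0 1]
T6·…·T1 = [1 0 -5; 1 1 -7; 0 0 1]
det M = 1; M⁻¹ = [1 0 5; -1 1 2; 0 0 1]
M⁻¹ · (-9/2, -17/2)ᵀ = (1/2, -2)ᵀ

p = (1/2, -2)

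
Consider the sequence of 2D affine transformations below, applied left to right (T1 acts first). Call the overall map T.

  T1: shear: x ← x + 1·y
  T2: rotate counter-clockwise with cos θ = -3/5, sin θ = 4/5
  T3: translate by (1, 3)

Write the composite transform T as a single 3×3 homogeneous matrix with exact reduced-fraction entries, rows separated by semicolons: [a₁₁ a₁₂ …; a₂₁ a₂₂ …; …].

T1 = [1 1 0; 0 1 0; 0 0 1]
T2·T1 = [-3/5 -7/5 0; 4/5 1/5 0; 0 0 1]
T3·…·T1 = [-3/5 -7/5 1; 4/5 1/5 3; 0 0 1]

T = [-3/5 -7/5 1; 4/5 1/5 3; 0 0 1]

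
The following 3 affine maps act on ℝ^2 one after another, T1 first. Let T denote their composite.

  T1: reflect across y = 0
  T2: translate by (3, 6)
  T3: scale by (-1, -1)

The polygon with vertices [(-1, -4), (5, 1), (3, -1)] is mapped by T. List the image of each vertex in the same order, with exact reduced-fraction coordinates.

T1 reflect across y = 0: (-1, -4) → (-1, 4); (5, 1) → (5, -1); (3, -1) → (3, 1)
T2 translate by (3, 6): (-1, 4) → (2, 10); (5, -1) → (8, 5); (3, 1) → (6, 7)
T3 scale by (-1, -1): (2, 10) → (-2, -10); (8, 5) → (-8, -5); (6, 7) → (-6, -7)

image vertices: (-2, -10), (-8, -5), (-6, -7)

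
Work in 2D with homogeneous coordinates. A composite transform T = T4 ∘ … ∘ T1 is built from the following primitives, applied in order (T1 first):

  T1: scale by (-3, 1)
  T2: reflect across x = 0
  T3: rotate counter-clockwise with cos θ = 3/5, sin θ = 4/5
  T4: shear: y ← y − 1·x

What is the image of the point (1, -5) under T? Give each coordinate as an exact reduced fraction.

T(p) = (29/5, -32/5)

T1 scale by (-3, 1): (1, -5) → (-3, -5)
T2 reflect across x = 0: (-3, -5) → (3, -5)
T3 rotate counter-clockwise with cos θ = 3/5, sin θ = 4/5: (3, -5) → (29/5, -3/5)
T4 shear: y ← y − 1·x: (29/5, -3/5) → (29/5, -32/5)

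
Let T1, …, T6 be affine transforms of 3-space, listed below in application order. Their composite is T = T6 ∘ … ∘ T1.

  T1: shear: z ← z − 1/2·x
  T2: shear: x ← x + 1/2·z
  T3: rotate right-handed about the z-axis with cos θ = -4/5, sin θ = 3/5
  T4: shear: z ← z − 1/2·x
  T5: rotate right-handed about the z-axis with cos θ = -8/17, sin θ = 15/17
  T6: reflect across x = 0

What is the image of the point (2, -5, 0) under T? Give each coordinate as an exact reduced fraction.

T(p) = (879/170, -61/85, -19/10)

T1 shear: z ← z − 1/2·x: (2, -5, 0) → (2, -5, -1)
T2 shear: x ← x + 1/2·z: (2, -5, -1) → (3/2, -5, -1)
T3 rotate right-handed about the z-axis with cos θ = -4/5, sin θ = 3/5: (3/2, -5, -1) → (9/5, 49/10, -1)
T4 shear: z ← z − 1/2·x: (9/5, 49/10, -1) → (9/5, 49/10, -19/10)
T5 rotate right-handed about the z-axis with cos θ = -8/17, sin θ = 15/17: (9/5, 49/10, -19/10) → (-879/170, -61/85, -19/10)
T6 reflect across x = 0: (-879/170, -61/85, -19/10) → (879/170, -61/85, -19/10)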